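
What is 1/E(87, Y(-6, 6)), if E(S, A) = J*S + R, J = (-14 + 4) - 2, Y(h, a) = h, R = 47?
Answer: -1/997 ≈ -0.0010030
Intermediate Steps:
J = -12 (J = -10 - 2 = -12)
E(S, A) = 47 - 12*S (E(S, A) = -12*S + 47 = 47 - 12*S)
1/E(87, Y(-6, 6)) = 1/(47 - 12*87) = 1/(47 - 1044) = 1/(-997) = -1/997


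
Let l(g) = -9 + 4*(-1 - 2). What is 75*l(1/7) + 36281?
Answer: 34706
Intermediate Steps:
l(g) = -21 (l(g) = -9 + 4*(-3) = -9 - 12 = -21)
75*l(1/7) + 36281 = 75*(-21) + 36281 = -1575 + 36281 = 34706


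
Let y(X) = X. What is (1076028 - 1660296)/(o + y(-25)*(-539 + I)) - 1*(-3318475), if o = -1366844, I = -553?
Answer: 1111310964917/334886 ≈ 3.3185e+6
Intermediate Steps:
(1076028 - 1660296)/(o + y(-25)*(-539 + I)) - 1*(-3318475) = (1076028 - 1660296)/(-1366844 - 25*(-539 - 553)) - 1*(-3318475) = -584268/(-1366844 - 25*(-1092)) + 3318475 = -584268/(-1366844 + 27300) + 3318475 = -584268/(-1339544) + 3318475 = -584268*(-1/1339544) + 3318475 = 146067/334886 + 3318475 = 1111310964917/334886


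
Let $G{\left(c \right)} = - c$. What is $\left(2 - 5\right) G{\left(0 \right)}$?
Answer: $0$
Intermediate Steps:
$\left(2 - 5\right) G{\left(0 \right)} = \left(2 - 5\right) \left(\left(-1\right) 0\right) = \left(-3\right) 0 = 0$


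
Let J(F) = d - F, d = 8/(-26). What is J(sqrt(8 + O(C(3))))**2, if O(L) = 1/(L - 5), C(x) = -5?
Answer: 13511/1690 + 4*sqrt(790)/65 ≈ 9.7243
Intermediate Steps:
d = -4/13 (d = 8*(-1/26) = -4/13 ≈ -0.30769)
O(L) = 1/(-5 + L)
J(F) = -4/13 - F
J(sqrt(8 + O(C(3))))**2 = (-4/13 - sqrt(8 + 1/(-5 - 5)))**2 = (-4/13 - sqrt(8 + 1/(-10)))**2 = (-4/13 - sqrt(8 - 1/10))**2 = (-4/13 - sqrt(79/10))**2 = (-4/13 - sqrt(790)/10)**2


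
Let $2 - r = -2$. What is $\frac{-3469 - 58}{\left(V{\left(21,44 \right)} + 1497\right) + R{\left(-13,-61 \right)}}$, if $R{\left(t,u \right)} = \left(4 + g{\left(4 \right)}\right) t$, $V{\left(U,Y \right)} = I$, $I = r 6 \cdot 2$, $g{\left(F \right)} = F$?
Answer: $- \frac{3527}{1441} \approx -2.4476$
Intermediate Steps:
$r = 4$ ($r = 2 - -2 = 2 + 2 = 4$)
$I = 48$ ($I = 4 \cdot 6 \cdot 2 = 4 \cdot 12 = 48$)
$V{\left(U,Y \right)} = 48$
$R{\left(t,u \right)} = 8 t$ ($R{\left(t,u \right)} = \left(4 + 4\right) t = 8 t$)
$\frac{-3469 - 58}{\left(V{\left(21,44 \right)} + 1497\right) + R{\left(-13,-61 \right)}} = \frac{-3469 - 58}{\left(48 + 1497\right) + 8 \left(-13\right)} = - \frac{3527}{1545 - 104} = - \frac{3527}{1441}$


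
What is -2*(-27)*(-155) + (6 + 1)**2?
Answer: -8321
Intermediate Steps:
-2*(-27)*(-155) + (6 + 1)**2 = 54*(-155) + 7**2 = -8370 + 49 = -8321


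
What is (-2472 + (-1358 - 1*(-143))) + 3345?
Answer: -342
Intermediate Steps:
(-2472 + (-1358 - 1*(-143))) + 3345 = (-2472 + (-1358 + 143)) + 3345 = (-2472 - 1215) + 3345 = -3687 + 3345 = -342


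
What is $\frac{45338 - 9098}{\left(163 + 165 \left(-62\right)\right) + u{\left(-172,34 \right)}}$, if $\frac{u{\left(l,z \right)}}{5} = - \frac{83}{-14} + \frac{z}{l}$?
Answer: $- \frac{5454120}{1510771} \approx -3.6102$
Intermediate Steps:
$u{\left(l,z \right)} = \frac{415}{14} + \frac{5 z}{l}$ ($u{\left(l,z \right)} = 5 \left(- \frac{83}{-14} + \frac{z}{l}\right) = 5 \left(\left(-83\right) \left(- \frac{1}{14}\right) + \frac{z}{l}\right) = 5 \left(\frac{83}{14} + \frac{z}{l}\right) = \frac{415}{14} + \frac{5 z}{l}$)
$\frac{45338 - 9098}{\left(163 + 165 \left(-62\right)\right) + u{\left(-172,34 \right)}} = \frac{45338 - 9098}{\left(163 + 165 \left(-62\right)\right) + \left(\frac{415}{14} + 5 \cdot 34 \frac{1}{-172}\right)} = \frac{36240}{\left(163 - 10230\right) + \left(\frac{415}{14} + 5 \cdot 34 \left(- \frac{1}{172}\right)\right)} = \frac{36240}{-10067 + \left(\frac{415}{14} - \frac{85}{86}\right)} = \frac{36240}{-10067 + \frac{8625}{301}} = \frac{36240}{- \frac{3021542}{301}} = 36240 \left(- \frac{301}{3021542}\right) = - \frac{5454120}{1510771}$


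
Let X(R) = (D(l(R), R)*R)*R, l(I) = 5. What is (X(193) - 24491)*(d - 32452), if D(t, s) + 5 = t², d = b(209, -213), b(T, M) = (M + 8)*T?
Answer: -54250660233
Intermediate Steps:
b(T, M) = T*(8 + M) (b(T, M) = (8 + M)*T = T*(8 + M))
d = -42845 (d = 209*(8 - 213) = 209*(-205) = -42845)
D(t, s) = -5 + t²
X(R) = 20*R² (X(R) = ((-5 + 5²)*R)*R = ((-5 + 25)*R)*R = (20*R)*R = 20*R²)
(X(193) - 24491)*(d - 32452) = (20*193² - 24491)*(-42845 - 32452) = (20*37249 - 24491)*(-75297) = (744980 - 24491)*(-75297) = 720489*(-75297) = -54250660233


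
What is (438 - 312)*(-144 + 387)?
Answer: 30618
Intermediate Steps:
(438 - 312)*(-144 + 387) = 126*243 = 30618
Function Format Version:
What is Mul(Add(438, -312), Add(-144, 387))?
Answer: 30618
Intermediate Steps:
Mul(Add(438, -312), Add(-144, 387)) = Mul(126, 243) = 30618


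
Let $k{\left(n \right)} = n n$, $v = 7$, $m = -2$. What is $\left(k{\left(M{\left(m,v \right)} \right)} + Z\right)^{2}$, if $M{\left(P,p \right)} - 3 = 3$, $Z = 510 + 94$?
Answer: $409600$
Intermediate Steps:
$Z = 604$
$M{\left(P,p \right)} = 6$ ($M{\left(P,p \right)} = 3 + 3 = 6$)
$k{\left(n \right)} = n^{2}$
$\left(k{\left(M{\left(m,v \right)} \right)} + Z\right)^{2} = \left(6^{2} + 604\right)^{2} = \left(36 + 604\right)^{2} = 640^{2} = 409600$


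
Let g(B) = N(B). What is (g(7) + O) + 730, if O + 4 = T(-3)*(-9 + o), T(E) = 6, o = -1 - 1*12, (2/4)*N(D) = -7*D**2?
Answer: -92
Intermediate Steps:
N(D) = -14*D**2 (N(D) = 2*(-7*D**2) = -14*D**2)
o = -13 (o = -1 - 12 = -13)
g(B) = -14*B**2
O = -136 (O = -4 + 6*(-9 - 13) = -4 + 6*(-22) = -4 - 132 = -136)
(g(7) + O) + 730 = (-14*7**2 - 136) + 730 = (-14*49 - 136) + 730 = (-686 - 136) + 730 = -822 + 730 = -92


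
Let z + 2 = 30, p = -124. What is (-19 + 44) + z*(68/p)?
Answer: 299/31 ≈ 9.6452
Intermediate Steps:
z = 28 (z = -2 + 30 = 28)
(-19 + 44) + z*(68/p) = (-19 + 44) + 28*(68/(-124)) = 25 + 28*(68*(-1/124)) = 25 + 28*(-17/31) = 25 - 476/31 = 299/31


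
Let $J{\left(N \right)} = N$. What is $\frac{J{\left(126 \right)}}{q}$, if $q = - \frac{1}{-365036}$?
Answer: $45994536$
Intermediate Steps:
$q = \frac{1}{365036}$ ($q = \left(-1\right) \left(- \frac{1}{365036}\right) = \frac{1}{365036} \approx 2.7395 \cdot 10^{-6}$)
$\frac{J{\left(126 \right)}}{q} = 126 \frac{1}{\frac{1}{365036}} = 126 \cdot 365036 = 45994536$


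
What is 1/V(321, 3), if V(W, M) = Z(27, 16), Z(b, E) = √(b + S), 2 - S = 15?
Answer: √14/14 ≈ 0.26726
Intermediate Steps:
S = -13 (S = 2 - 1*15 = 2 - 15 = -13)
Z(b, E) = √(-13 + b) (Z(b, E) = √(b - 13) = √(-13 + b))
V(W, M) = √14 (V(W, M) = √(-13 + 27) = √14)
1/V(321, 3) = 1/(√14) = √14/14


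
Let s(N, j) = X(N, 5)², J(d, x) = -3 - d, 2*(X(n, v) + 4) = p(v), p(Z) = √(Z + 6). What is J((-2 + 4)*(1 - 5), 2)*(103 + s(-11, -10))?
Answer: 2435/4 - 20*√11 ≈ 542.42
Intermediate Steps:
p(Z) = √(6 + Z)
X(n, v) = -4 + √(6 + v)/2
s(N, j) = (-4 + √11/2)² (s(N, j) = (-4 + √(6 + 5)/2)² = (-4 + √11/2)²)
J((-2 + 4)*(1 - 5), 2)*(103 + s(-11, -10)) = (-3 - (-2 + 4)*(1 - 5))*(103 + (8 - √11)²/4) = (-3 - 2*(-4))*(103 + (8 - √11)²/4) = (-3 - 1*(-8))*(103 + (8 - √11)²/4) = (-3 + 8)*(103 + (8 - √11)²/4) = 5*(103 + (8 - √11)²/4) = 515 + 5*(8 - √11)²/4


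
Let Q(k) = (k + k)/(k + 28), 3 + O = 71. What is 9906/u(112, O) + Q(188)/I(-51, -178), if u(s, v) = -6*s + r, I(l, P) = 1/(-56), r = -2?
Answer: -1020715/9099 ≈ -112.18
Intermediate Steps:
O = 68 (O = -3 + 71 = 68)
I(l, P) = -1/56
Q(k) = 2*k/(28 + k) (Q(k) = (2*k)/(28 + k) = 2*k/(28 + k))
u(s, v) = -2 - 6*s (u(s, v) = -6*s - 2 = -2 - 6*s)
9906/u(112, O) + Q(188)/I(-51, -178) = 9906/(-2 - 6*112) + (2*188/(28 + 188))/(-1/56) = 9906/(-2 - 672) + (2*188/216)*(-56) = 9906/(-674) + (2*188*(1/216))*(-56) = 9906*(-1/674) + (47/27)*(-56) = -4953/337 - 2632/27 = -1020715/9099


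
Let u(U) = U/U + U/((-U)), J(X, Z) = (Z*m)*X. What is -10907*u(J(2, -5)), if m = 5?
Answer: 0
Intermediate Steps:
J(X, Z) = 5*X*Z (J(X, Z) = (Z*5)*X = (5*Z)*X = 5*X*Z)
u(U) = 0 (u(U) = 1 + U*(-1/U) = 1 - 1 = 0)
-10907*u(J(2, -5)) = -10907*0 = 0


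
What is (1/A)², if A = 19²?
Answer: 1/130321 ≈ 7.6734e-6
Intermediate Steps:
A = 361
(1/A)² = (1/361)² = 1/130321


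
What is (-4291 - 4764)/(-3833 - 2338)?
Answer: 9055/6171 ≈ 1.4673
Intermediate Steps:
(-4291 - 4764)/(-3833 - 2338) = -9055/(-6171) = -9055*(-1/6171) = 9055/6171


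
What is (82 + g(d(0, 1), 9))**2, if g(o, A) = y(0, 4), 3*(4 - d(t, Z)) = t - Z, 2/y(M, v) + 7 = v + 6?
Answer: 61504/9 ≈ 6833.8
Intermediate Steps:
y(M, v) = 2/(-1 + v) (y(M, v) = 2/(-7 + (v + 6)) = 2/(-7 + (6 + v)) = 2/(-1 + v))
d(t, Z) = 4 - t/3 + Z/3 (d(t, Z) = 4 - (t - Z)/3 = 4 + (-t/3 + Z/3) = 4 - t/3 + Z/3)
g(o, A) = 2/3 (g(o, A) = 2/(-1 + 4) = 2/3)
(82 + g(d(0, 1), 9))**2 = (82 + 2/3)**2 = (248/3)**2 = 61504/9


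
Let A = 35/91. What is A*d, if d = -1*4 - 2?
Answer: -30/13 ≈ -2.3077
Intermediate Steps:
d = -6 (d = -4 - 2 = -6)
A = 5/13 (A = 35*(1/91) = 5/13 ≈ 0.38462)
A*d = (5/13)*(-6) = -30/13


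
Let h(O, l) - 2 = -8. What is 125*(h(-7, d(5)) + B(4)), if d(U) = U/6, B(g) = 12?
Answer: 750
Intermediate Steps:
d(U) = U/6 (d(U) = U*(⅙) = U/6)
h(O, l) = -6 (h(O, l) = 2 - 8 = -6)
125*(h(-7, d(5)) + B(4)) = 125*(-6 + 12) = 125*6 = 750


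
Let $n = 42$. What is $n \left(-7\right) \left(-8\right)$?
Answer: $2352$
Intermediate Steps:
$n \left(-7\right) \left(-8\right) = 42 \left(-7\right) \left(-8\right) = \left(-294\right) \left(-8\right) = 2352$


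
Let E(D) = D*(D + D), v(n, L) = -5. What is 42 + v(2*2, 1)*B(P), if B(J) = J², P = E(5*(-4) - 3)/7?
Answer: -5594762/49 ≈ -1.1418e+5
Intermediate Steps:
E(D) = 2*D² (E(D) = D*(2*D) = 2*D²)
P = 1058/7 (P = (2*(5*(-4) - 3)²)/7 = (2*(-20 - 3)²)*(⅐) = (2*(-23)²)*(⅐) = (2*529)*(⅐) = 1058*(⅐) = 1058/7 ≈ 151.14)
42 + v(2*2, 1)*B(P) = 42 - 5*(1058/7)² = 42 - 5*1119364/49 = 42 - 5596820/49 = -5594762/49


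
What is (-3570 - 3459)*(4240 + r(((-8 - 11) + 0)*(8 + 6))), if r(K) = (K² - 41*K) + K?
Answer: -601935444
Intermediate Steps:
r(K) = K² - 40*K
(-3570 - 3459)*(4240 + r(((-8 - 11) + 0)*(8 + 6))) = (-3570 - 3459)*(4240 + (((-8 - 11) + 0)*(8 + 6))*(-40 + ((-8 - 11) + 0)*(8 + 6))) = -7029*(4240 + ((-19 + 0)*14)*(-40 + (-19 + 0)*14)) = -7029*(4240 + (-19*14)*(-40 - 19*14)) = -7029*(4240 - 266*(-40 - 266)) = -7029*(4240 - 266*(-306)) = -7029*(4240 + 81396) = -7029*85636 = -601935444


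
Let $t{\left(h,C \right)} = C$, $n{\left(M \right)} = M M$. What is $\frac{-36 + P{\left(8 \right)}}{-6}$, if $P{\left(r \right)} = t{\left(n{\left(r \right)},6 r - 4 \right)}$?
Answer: $- \frac{4}{3} \approx -1.3333$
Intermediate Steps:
$n{\left(M \right)} = M^{2}$
$P{\left(r \right)} = -4 + 6 r$ ($P{\left(r \right)} = 6 r - 4 = -4 + 6 r$)
$\frac{-36 + P{\left(8 \right)}}{-6} = \frac{-36 + \left(-4 + 6 \cdot 8\right)}{-6} = - \frac{-36 + \left(-4 + 48\right)}{6} = - \frac{-36 + 44}{6} = \left(- \frac{1}{6}\right) 8 = - \frac{4}{3}$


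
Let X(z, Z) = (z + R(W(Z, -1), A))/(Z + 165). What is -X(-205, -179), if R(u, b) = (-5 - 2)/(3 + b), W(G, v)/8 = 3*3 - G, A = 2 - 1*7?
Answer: -403/28 ≈ -14.393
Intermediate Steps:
A = -5 (A = 2 - 7 = -5)
W(G, v) = 72 - 8*G (W(G, v) = 8*(3*3 - G) = 8*(9 - G) = 72 - 8*G)
R(u, b) = -7/(3 + b)
X(z, Z) = (7/2 + z)/(165 + Z) (X(z, Z) = (z - 7/(3 - 5))/(Z + 165) = (z - 7/(-2))/(165 + Z) = (z - 7*(-½))/(165 + Z) = (z + 7/2)/(165 + Z) = (7/2 + z)/(165 + Z))
-X(-205, -179) = -(7/2 - 205)/(165 - 179) = -(-403)/((-14)*2) = -(-1)*(-403)/(14*2) = -1*403/28 = -403/28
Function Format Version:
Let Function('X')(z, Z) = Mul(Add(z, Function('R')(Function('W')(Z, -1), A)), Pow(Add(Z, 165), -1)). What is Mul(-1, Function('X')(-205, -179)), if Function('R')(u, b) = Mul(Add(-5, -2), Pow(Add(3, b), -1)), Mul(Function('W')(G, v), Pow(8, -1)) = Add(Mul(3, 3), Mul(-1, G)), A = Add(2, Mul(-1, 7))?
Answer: Rational(-403, 28) ≈ -14.393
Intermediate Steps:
A = -5 (A = Add(2, -7) = -5)
Function('W')(G, v) = Add(72, Mul(-8, G)) (Function('W')(G, v) = Mul(8, Add(Mul(3, 3), Mul(-1, G))) = Mul(8, Add(9, Mul(-1, G))) = Add(72, Mul(-8, G)))
Function('R')(u, b) = Mul(-7, Pow(Add(3, b), -1))
Function('X')(z, Z) = Mul(Pow(Add(165, Z), -1), Add(Rational(7, 2), z)) (Function('X')(z, Z) = Mul(Add(z, Mul(-7, Pow(Add(3, -5), -1))), Pow(Add(Z, 165), -1)) = Mul(Add(z, Mul(-7, Pow(-2, -1))), Pow(Add(165, Z), -1)) = Mul(Add(z, Mul(-7, Rational(-1, 2))), Pow(Add(165, Z), -1)) = Mul(Add(z, Rational(7, 2)), Pow(Add(165, Z), -1)) = Mul(Add(Rational(7, 2), z), Pow(Add(165, Z), -1)) = Mul(Pow(Add(165, Z), -1), Add(Rational(7, 2), z)))
Mul(-1, Function('X')(-205, -179)) = Mul(-1, Mul(Pow(Add(165, -179), -1), Add(Rational(7, 2), -205))) = Mul(-1, Mul(Pow(-14, -1), Rational(-403, 2))) = Mul(-1, Mul(Rational(-1, 14), Rational(-403, 2))) = Mul(-1, Rational(403, 28)) = Rational(-403, 28)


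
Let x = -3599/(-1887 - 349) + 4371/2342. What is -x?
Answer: -9101207/2618356 ≈ -3.4759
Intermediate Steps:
x = 9101207/2618356 (x = -3599/(-2236) + 4371*(1/2342) = -3599*(-1/2236) + 4371/2342 = 3599/2236 + 4371/2342 = 9101207/2618356 ≈ 3.4759)
-x = -1*9101207/2618356 = -9101207/2618356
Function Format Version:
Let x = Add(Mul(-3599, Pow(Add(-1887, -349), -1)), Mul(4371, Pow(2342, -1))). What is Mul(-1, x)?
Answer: Rational(-9101207, 2618356) ≈ -3.4759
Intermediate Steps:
x = Rational(9101207, 2618356) (x = Add(Mul(-3599, Pow(-2236, -1)), Mul(4371, Rational(1, 2342))) = Add(Mul(-3599, Rational(-1, 2236)), Rational(4371, 2342)) = Add(Rational(3599, 2236), Rational(4371, 2342)) = Rational(9101207, 2618356) ≈ 3.4759)
Mul(-1, x) = Mul(-1, Rational(9101207, 2618356)) = Rational(-9101207, 2618356)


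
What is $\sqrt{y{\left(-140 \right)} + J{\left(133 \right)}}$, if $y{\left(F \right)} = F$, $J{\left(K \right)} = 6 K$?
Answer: $\sqrt{658} \approx 25.652$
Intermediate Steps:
$\sqrt{y{\left(-140 \right)} + J{\left(133 \right)}} = \sqrt{-140 + 6 \cdot 133} = \sqrt{-140 + 798} = \sqrt{658}$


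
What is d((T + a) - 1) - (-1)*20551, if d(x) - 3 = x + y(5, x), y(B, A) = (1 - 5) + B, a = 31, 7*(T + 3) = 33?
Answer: 144107/7 ≈ 20587.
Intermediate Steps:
T = 12/7 (T = -3 + (⅐)*33 = -3 + 33/7 = 12/7 ≈ 1.7143)
y(B, A) = -4 + B
d(x) = 4 + x (d(x) = 3 + (x + (-4 + 5)) = 3 + (x + 1) = 3 + (1 + x) = 4 + x)
d((T + a) - 1) - (-1)*20551 = (4 + ((12/7 + 31) - 1)) - (-1)*20551 = (4 + (229/7 - 1)) - 1*(-20551) = (4 + 222/7) + 20551 = 250/7 + 20551 = 144107/7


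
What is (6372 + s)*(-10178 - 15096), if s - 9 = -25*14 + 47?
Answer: -153615372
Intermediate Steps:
s = -294 (s = 9 + (-25*14 + 47) = 9 + (-350 + 47) = 9 - 303 = -294)
(6372 + s)*(-10178 - 15096) = (6372 - 294)*(-10178 - 15096) = 6078*(-25274) = -153615372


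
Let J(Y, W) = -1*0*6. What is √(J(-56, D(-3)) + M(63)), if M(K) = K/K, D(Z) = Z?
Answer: 1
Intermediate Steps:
J(Y, W) = 0 (J(Y, W) = 0*6 = 0)
M(K) = 1
√(J(-56, D(-3)) + M(63)) = √(0 + 1) = √1 = 1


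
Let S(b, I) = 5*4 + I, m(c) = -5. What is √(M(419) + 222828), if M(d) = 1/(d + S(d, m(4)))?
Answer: √41970991202/434 ≈ 472.05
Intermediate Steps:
S(b, I) = 20 + I
M(d) = 1/(15 + d) (M(d) = 1/(d + (20 - 5)) = 1/(d + 15) = 1/(15 + d))
√(M(419) + 222828) = √(1/(15 + 419) + 222828) = √(1/434 + 222828) = √(96707353/434) = √41970991202/434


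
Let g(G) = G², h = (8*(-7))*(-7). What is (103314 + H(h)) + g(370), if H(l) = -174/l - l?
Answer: 47005025/196 ≈ 2.3982e+5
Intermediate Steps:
h = 392 (h = -56*(-7) = 392)
H(l) = -l - 174/l
(103314 + H(h)) + g(370) = (103314 + (-1*392 - 174/392)) + 370² = (103314 + (-392 - 174*1/392)) + 136900 = (103314 + (-392 - 87/196)) + 136900 = (103314 - 76919/196) + 136900 = 20172625/196 + 136900 = 47005025/196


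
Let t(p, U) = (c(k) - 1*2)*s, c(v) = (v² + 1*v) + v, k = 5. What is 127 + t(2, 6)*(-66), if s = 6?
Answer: -12941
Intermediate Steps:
c(v) = v² + 2*v (c(v) = (v² + v) + v = (v + v²) + v = v² + 2*v)
t(p, U) = 198 (t(p, U) = (5*(2 + 5) - 1*2)*6 = (5*7 - 2)*6 = (35 - 2)*6 = 33*6 = 198)
127 + t(2, 6)*(-66) = 127 + 198*(-66) = 127 - 13068 = -12941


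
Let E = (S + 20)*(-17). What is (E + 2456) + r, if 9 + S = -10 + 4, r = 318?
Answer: 2689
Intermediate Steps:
S = -15 (S = -9 + (-10 + 4) = -9 - 6 = -15)
E = -85 (E = (-15 + 20)*(-17) = 5*(-17) = -85)
(E + 2456) + r = (-85 + 2456) + 318 = 2371 + 318 = 2689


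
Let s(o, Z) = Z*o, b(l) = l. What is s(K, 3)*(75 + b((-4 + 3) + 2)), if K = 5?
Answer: 1140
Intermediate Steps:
s(K, 3)*(75 + b((-4 + 3) + 2)) = (3*5)*(75 + ((-4 + 3) + 2)) = 15*(75 + (-1 + 2)) = 15*(75 + 1) = 15*76 = 1140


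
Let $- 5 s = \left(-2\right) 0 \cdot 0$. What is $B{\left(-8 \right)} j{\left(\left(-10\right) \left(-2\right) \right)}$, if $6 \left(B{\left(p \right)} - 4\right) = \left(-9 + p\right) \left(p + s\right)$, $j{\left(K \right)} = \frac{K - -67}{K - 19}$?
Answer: $2320$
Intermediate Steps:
$s = 0$ ($s = - \frac{\left(-2\right) 0 \cdot 0}{5} = - \frac{0 \cdot 0}{5} = \left(- \frac{1}{5}\right) 0 = 0$)
$j{\left(K \right)} = \frac{67 + K}{-19 + K}$ ($j{\left(K \right)} = \frac{K + 67}{-19 + K} = \frac{67 + K}{-19 + K}$)
$B{\left(p \right)} = 4 + \frac{p \left(-9 + p\right)}{6}$ ($B{\left(p \right)} = 4 + \frac{\left(-9 + p\right) \left(p + 0\right)}{6} = 4 + \frac{\left(-9 + p\right) p}{6} = 4 + \frac{p \left(-9 + p\right)}{6}$)
$B{\left(-8 \right)} j{\left(\left(-10\right) \left(-2\right) \right)} = \left(4 - -12 + \frac{\left(-8\right)^{2}}{6}\right) \frac{67 - -20}{-19 - -20} = \left(4 + 12 + \frac{1}{6} \cdot 64\right) \frac{67 + 20}{-19 + 20} = \left(4 + 12 + \frac{32}{3}\right) 1^{-1} \cdot 87 = \frac{80 \cdot 1 \cdot 87}{3} = \frac{80}{3} \cdot 87 = 2320$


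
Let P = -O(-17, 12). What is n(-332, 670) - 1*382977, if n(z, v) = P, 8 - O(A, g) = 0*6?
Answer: -382985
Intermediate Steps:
O(A, g) = 8 (O(A, g) = 8 - 0*6 = 8 - 1*0 = 8 + 0 = 8)
P = -8 (P = -1*8 = -8)
n(z, v) = -8
n(-332, 670) - 1*382977 = -8 - 1*382977 = -8 - 382977 = -382985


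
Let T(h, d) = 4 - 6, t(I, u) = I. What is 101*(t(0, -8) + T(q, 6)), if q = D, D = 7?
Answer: -202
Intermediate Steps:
q = 7
T(h, d) = -2
101*(t(0, -8) + T(q, 6)) = 101*(0 - 2) = 101*(-2) = -202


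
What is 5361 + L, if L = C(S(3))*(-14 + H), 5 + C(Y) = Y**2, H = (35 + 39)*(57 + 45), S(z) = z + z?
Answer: 238915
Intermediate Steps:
S(z) = 2*z
H = 7548 (H = 74*102 = 7548)
C(Y) = -5 + Y**2
L = 233554 (L = (-5 + (2*3)**2)*(-14 + 7548) = (-5 + 6**2)*7534 = (-5 + 36)*7534 = 31*7534 = 233554)
5361 + L = 5361 + 233554 = 238915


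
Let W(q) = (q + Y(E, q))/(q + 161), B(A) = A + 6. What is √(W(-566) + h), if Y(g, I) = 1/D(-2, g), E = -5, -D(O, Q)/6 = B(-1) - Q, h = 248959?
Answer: √18149212983/270 ≈ 498.96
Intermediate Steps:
B(A) = 6 + A
D(O, Q) = -30 + 6*Q (D(O, Q) = -6*((6 - 1) - Q) = -6*(5 - Q) = -30 + 6*Q)
Y(g, I) = 1/(-30 + 6*g)
W(q) = (-1/60 + q)/(161 + q) (W(q) = (q + 1/(6*(-5 - 5)))/(q + 161) = (q + (⅙)/(-10))/(161 + q) = (q + (⅙)*(-⅒))/(161 + q) = (q - 1/60)/(161 + q) = (-1/60 + q)/(161 + q))
√(W(-566) + h) = √((-1/60 - 566)/(161 - 566) + 248959) = √(-33961/60/(-405) + 248959) = √(-1/405*(-33961/60) + 248959) = √(33961/24300 + 248959) = √(6049737661/24300) = √18149212983/270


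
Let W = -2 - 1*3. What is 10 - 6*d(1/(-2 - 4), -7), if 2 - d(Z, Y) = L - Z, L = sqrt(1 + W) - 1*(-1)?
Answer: 5 + 12*I ≈ 5.0 + 12.0*I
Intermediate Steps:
W = -5 (W = -2 - 3 = -5)
L = 1 + 2*I (L = sqrt(1 - 5) - 1*(-1) = sqrt(-4) + 1 = 2*I + 1 = 1 + 2*I ≈ 1.0 + 2.0*I)
d(Z, Y) = 1 + Z - 2*I (d(Z, Y) = 2 - ((1 + 2*I) - Z) = 2 - (1 - Z + 2*I) = 2 + (-1 + Z - 2*I) = 1 + Z - 2*I)
10 - 6*d(1/(-2 - 4), -7) = 10 - 6*(1 + 1/(-2 - 4) - 2*I) = 10 - 6*(1 + 1/(-6) - 2*I) = 10 - 6*(1 - 1/6 - 2*I) = 10 - 6*(5/6 - 2*I) = 10 + (-5 + 12*I) = 5 + 12*I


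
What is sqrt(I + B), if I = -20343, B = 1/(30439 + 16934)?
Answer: I*sqrt(45653783519874)/47373 ≈ 142.63*I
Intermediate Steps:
B = 1/47373 ≈ 2.1109e-5
sqrt(I + B) = sqrt(-20343 + 1/47373) = sqrt(-963708938/47373) = I*sqrt(45653783519874)/47373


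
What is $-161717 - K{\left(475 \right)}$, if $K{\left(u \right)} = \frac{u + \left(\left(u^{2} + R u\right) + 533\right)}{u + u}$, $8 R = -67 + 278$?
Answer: $- \frac{1230962489}{7600} \approx -1.6197 \cdot 10^{5}$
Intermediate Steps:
$R = \frac{211}{8}$ ($R = \frac{-67 + 278}{8} = \frac{1}{8} \cdot 211 = \frac{211}{8} \approx 26.375$)
$K{\left(u \right)} = \frac{533 + u^{2} + \frac{219 u}{8}}{2 u}$ ($K{\left(u \right)} = \frac{u + \left(\left(u^{2} + \frac{211 u}{8}\right) + 533\right)}{u + u} = \frac{u + \left(533 + u^{2} + \frac{211 u}{8}\right)}{2 u} = \left(533 + u^{2} + \frac{219 u}{8}\right) \frac{1}{2 u} = \frac{533 + u^{2} + \frac{219 u}{8}}{2 u}$)
$-161717 - K{\left(475 \right)} = -161717 - \frac{4264 + 475 \left(219 + 8 \cdot 475\right)}{16 \cdot 475} = -161717 - \frac{1}{16} \cdot \frac{1}{475} \left(4264 + 475 \left(219 + 3800\right)\right) = -161717 - \frac{1}{16} \cdot \frac{1}{475} \left(4264 + 475 \cdot 4019\right) = -161717 - \frac{1}{16} \cdot \frac{1}{475} \left(4264 + 1909025\right) = -161717 - \frac{1}{16} \cdot \frac{1}{475} \cdot 1913289 = -161717 - \frac{1913289}{7600} = - \frac{1230962489}{7600}$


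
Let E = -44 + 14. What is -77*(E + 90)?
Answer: -4620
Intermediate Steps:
E = -30
-77*(E + 90) = -77*(-30 + 90) = -77*60 = -4620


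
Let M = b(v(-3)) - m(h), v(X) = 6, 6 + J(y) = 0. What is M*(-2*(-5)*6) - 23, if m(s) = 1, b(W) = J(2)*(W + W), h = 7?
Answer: -4403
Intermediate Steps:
J(y) = -6 (J(y) = -6 + 0 = -6)
b(W) = -12*W (b(W) = -6*(W + W) = -12*W)
M = -73 (M = -12*6 - 1*1 = -72 - 1 = -73)
M*(-2*(-5)*6) - 23 = -73*(-2*(-5))*6 - 23 = -730*6 - 23 = -73*60 - 23 = -4380 - 23 = -4403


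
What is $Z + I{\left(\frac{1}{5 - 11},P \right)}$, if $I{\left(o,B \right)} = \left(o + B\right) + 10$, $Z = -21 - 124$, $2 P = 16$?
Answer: $- \frac{763}{6} \approx -127.17$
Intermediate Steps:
$P = 8$ ($P = \frac{1}{2} \cdot 16 = 8$)
$Z = -145$ ($Z = -21 - 124 = -145$)
$I{\left(o,B \right)} = 10 + B + o$ ($I{\left(o,B \right)} = \left(B + o\right) + 10 = 10 + B + o$)
$Z + I{\left(\frac{1}{5 - 11},P \right)} = -145 + \left(10 + 8 + \frac{1}{5 - 11}\right) = -145 + \left(10 + 8 + \frac{1}{-6}\right) = -145 + \left(10 + 8 - \frac{1}{6}\right) = -145 + \frac{107}{6} = - \frac{763}{6}$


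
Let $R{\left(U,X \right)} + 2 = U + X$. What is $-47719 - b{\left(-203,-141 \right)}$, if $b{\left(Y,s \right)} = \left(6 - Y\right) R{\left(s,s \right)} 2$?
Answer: $70993$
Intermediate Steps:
$R{\left(U,X \right)} = -2 + U + X$ ($R{\left(U,X \right)} = -2 + \left(U + X\right) = -2 + U + X$)
$b{\left(Y,s \right)} = 2 \left(-2 + 2 s\right) \left(6 - Y\right)$ ($b{\left(Y,s \right)} = \left(6 - Y\right) \left(-2 + s + s\right) 2 = \left(6 - Y\right) \left(-2 + 2 s\right) 2 = \left(-2 + 2 s\right) \left(6 - Y\right) 2 = 2 \left(-2 + 2 s\right) \left(6 - Y\right)$)
$-47719 - b{\left(-203,-141 \right)} = -47719 - - 4 \left(-1 - 141\right) \left(-6 - 203\right) = -47719 - \left(-4\right) \left(-142\right) \left(-209\right) = -47719 - -118712 = -47719 + 118712 = 70993$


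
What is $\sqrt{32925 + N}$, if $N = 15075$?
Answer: $40 \sqrt{30} \approx 219.09$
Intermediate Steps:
$\sqrt{32925 + N} = \sqrt{32925 + 15075} = \sqrt{48000} = 40 \sqrt{30}$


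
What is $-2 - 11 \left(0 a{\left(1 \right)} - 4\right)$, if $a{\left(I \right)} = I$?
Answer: $42$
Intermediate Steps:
$-2 - 11 \left(0 a{\left(1 \right)} - 4\right) = -2 - 11 \left(0 \cdot 1 - 4\right) = -2 - 11 \left(0 - 4\right) = -2 - -44 = -2 + 44 = 42$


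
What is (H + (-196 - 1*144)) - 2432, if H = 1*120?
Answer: -2652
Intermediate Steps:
H = 120
(H + (-196 - 1*144)) - 2432 = (120 + (-196 - 1*144)) - 2432 = (120 + (-196 - 144)) - 2432 = (120 - 340) - 2432 = -220 - 2432 = -2652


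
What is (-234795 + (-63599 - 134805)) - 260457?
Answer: -693656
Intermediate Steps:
(-234795 + (-63599 - 134805)) - 260457 = (-234795 - 198404) - 260457 = -433199 - 260457 = -693656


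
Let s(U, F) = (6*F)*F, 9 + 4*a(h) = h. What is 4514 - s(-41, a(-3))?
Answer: 4460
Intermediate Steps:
a(h) = -9/4 + h/4
s(U, F) = 6*F²
4514 - s(-41, a(-3)) = 4514 - 6*(-9/4 + (¼)*(-3))² = 4514 - 6*(-9/4 - ¾)² = 4514 - 6*(-3)² = 4514 - 6*9 = 4514 - 1*54 = 4514 - 54 = 4460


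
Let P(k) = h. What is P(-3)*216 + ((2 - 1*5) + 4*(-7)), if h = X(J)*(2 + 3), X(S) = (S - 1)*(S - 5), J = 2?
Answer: -3271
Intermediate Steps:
X(S) = (-1 + S)*(-5 + S)
h = -15 (h = (5 + 2**2 - 6*2)*(2 + 3) = (5 + 4 - 12)*5 = -3*5 = -15)
P(k) = -15
P(-3)*216 + ((2 - 1*5) + 4*(-7)) = -15*216 + ((2 - 1*5) + 4*(-7)) = -3240 + ((2 - 5) - 28) = -3240 + (-3 - 28) = -3240 - 31 = -3271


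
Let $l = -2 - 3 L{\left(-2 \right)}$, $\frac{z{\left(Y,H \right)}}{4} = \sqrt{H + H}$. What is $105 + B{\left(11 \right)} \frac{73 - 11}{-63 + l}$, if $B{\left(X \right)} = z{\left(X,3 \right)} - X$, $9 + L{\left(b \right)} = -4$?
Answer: $\frac{1706}{13} - \frac{124 \sqrt{6}}{13} \approx 107.87$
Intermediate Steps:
$L{\left(b \right)} = -13$ ($L{\left(b \right)} = -9 - 4 = -13$)
$z{\left(Y,H \right)} = 4 \sqrt{2} \sqrt{H}$ ($z{\left(Y,H \right)} = 4 \sqrt{H + H} = 4 \sqrt{2 H} = 4 \sqrt{2} \sqrt{H}$)
$l = 37$ ($l = -2 - -39 = -2 + 39 = 37$)
$B{\left(X \right)} = - X + 4 \sqrt{6}$ ($B{\left(X \right)} = 4 \sqrt{2} \sqrt{3} - X = 4 \sqrt{6} - X = - X + 4 \sqrt{6}$)
$105 + B{\left(11 \right)} \frac{73 - 11}{-63 + l} = 105 + \left(\left(-1\right) 11 + 4 \sqrt{6}\right) \frac{73 - 11}{-63 + 37} = 105 + \left(-11 + 4 \sqrt{6}\right) \frac{62}{-26} = 105 + \left(-11 + 4 \sqrt{6}\right) 62 \left(- \frac{1}{26}\right) = 105 + \left(-11 + 4 \sqrt{6}\right) \left(- \frac{31}{13}\right) = 105 + \left(\frac{341}{13} - \frac{124 \sqrt{6}}{13}\right) = \frac{1706}{13} - \frac{124 \sqrt{6}}{13}$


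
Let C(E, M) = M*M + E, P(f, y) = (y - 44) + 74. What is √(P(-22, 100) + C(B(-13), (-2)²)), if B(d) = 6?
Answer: 2*√38 ≈ 12.329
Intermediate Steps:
P(f, y) = 30 + y (P(f, y) = (-44 + y) + 74 = 30 + y)
C(E, M) = E + M² (C(E, M) = M² + E = E + M²)
√(P(-22, 100) + C(B(-13), (-2)²)) = √((30 + 100) + (6 + ((-2)²)²)) = √(130 + (6 + 4²)) = √(130 + (6 + 16)) = √(130 + 22) = √152 = 2*√38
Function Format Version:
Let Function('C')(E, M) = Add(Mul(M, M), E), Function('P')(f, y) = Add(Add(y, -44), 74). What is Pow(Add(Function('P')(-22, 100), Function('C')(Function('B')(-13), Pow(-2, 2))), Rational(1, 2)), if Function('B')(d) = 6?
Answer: Mul(2, Pow(38, Rational(1, 2))) ≈ 12.329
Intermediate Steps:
Function('P')(f, y) = Add(30, y) (Function('P')(f, y) = Add(Add(-44, y), 74) = Add(30, y))
Function('C')(E, M) = Add(E, Pow(M, 2)) (Function('C')(E, M) = Add(Pow(M, 2), E) = Add(E, Pow(M, 2)))
Pow(Add(Function('P')(-22, 100), Function('C')(Function('B')(-13), Pow(-2, 2))), Rational(1, 2)) = Pow(Add(Add(30, 100), Add(6, Pow(Pow(-2, 2), 2))), Rational(1, 2)) = Pow(Add(130, Add(6, Pow(4, 2))), Rational(1, 2)) = Pow(Add(130, Add(6, 16)), Rational(1, 2)) = Pow(Add(130, 22), Rational(1, 2)) = Pow(152, Rational(1, 2)) = Mul(2, Pow(38, Rational(1, 2)))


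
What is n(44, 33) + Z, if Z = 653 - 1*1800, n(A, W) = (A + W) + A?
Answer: -1026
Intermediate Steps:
n(A, W) = W + 2*A
Z = -1147 (Z = 653 - 1800 = -1147)
n(44, 33) + Z = (33 + 2*44) - 1147 = (33 + 88) - 1147 = 121 - 1147 = -1026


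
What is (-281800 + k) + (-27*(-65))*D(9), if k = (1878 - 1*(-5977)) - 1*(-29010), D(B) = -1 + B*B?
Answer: -104535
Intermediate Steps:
D(B) = -1 + B**2
k = 36865 (k = (1878 + 5977) + 29010 = 7855 + 29010 = 36865)
(-281800 + k) + (-27*(-65))*D(9) = (-281800 + 36865) + (-27*(-65))*(-1 + 9**2) = -244935 + 1755*(-1 + 81) = -244935 + 1755*80 = -244935 + 140400 = -104535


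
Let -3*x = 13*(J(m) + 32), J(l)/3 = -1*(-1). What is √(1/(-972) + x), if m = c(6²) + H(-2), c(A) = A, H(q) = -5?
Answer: I*√442263/54 ≈ 12.315*I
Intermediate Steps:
m = 31 (m = 6² - 5 = 36 - 5 = 31)
J(l) = 3 (J(l) = 3*(-1*(-1)) = 3*1 = 3)
x = -455/3 (x = -13*(3 + 32)/3 = -13*35/3 = -⅓*455 = -455/3 ≈ -151.67)
√(1/(-972) + x) = √(1/(-972) - 455/3) = √(-1/972 - 455/3) = √(-147421/972) = I*√442263/54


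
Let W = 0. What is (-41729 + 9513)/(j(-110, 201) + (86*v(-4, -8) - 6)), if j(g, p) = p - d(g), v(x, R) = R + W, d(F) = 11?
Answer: 4027/63 ≈ 63.921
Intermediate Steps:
v(x, R) = R (v(x, R) = R + 0 = R)
j(g, p) = -11 + p (j(g, p) = p - 1*11 = p - 11 = -11 + p)
(-41729 + 9513)/(j(-110, 201) + (86*v(-4, -8) - 6)) = (-41729 + 9513)/((-11 + 201) + (86*(-8) - 6)) = -32216/(190 + (-688 - 6)) = -32216/(190 - 694) = -32216/(-504) = -32216*(-1/504) = 4027/63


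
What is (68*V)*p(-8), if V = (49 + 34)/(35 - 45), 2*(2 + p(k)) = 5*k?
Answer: 62084/5 ≈ 12417.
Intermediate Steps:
p(k) = -2 + 5*k/2 (p(k) = -2 + (5*k)/2 = -2 + 5*k/2)
V = -83/10 (V = 83/(-10) = 83*(-⅒) = -83/10 ≈ -8.3000)
(68*V)*p(-8) = (68*(-83/10))*(-2 + (5/2)*(-8)) = -2822*(-2 - 20)/5 = -2822/5*(-22) = 62084/5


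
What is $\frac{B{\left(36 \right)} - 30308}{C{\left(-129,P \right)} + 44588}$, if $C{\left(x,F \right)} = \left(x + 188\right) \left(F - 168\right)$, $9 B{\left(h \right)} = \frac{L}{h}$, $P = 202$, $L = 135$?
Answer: $- \frac{363691}{559128} \approx -0.65046$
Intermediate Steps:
$B{\left(h \right)} = \frac{15}{h}$ ($B{\left(h \right)} = \frac{135 \frac{1}{h}}{9} = \frac{15}{h}$)
$C{\left(x,F \right)} = \left(-168 + F\right) \left(188 + x\right)$ ($C{\left(x,F \right)} = \left(188 + x\right) \left(-168 + F\right) = \left(-168 + F\right) \left(188 + x\right)$)
$\frac{B{\left(36 \right)} - 30308}{C{\left(-129,P \right)} + 44588} = \frac{\frac{15}{36} - 30308}{\left(-31584 - -21672 + 188 \cdot 202 + 202 \left(-129\right)\right) + 44588} = \frac{15 \cdot \frac{1}{36} - 30308}{\left(-31584 + 21672 + 37976 - 26058\right) + 44588} = \frac{\frac{5}{12} - 30308}{2006 + 44588} = - \frac{363691}{12 \cdot 46594} = \left(- \frac{363691}{12}\right) \frac{1}{46594} = - \frac{363691}{559128}$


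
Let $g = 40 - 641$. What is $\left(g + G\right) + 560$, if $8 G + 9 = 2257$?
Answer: $240$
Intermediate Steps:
$G = 281$ ($G = - \frac{9}{8} + \frac{1}{8} \cdot 2257 = - \frac{9}{8} + \frac{2257}{8} = 281$)
$g = -601$ ($g = 40 - 641 = -601$)
$\left(g + G\right) + 560 = \left(-601 + 281\right) + 560 = -320 + 560 = 240$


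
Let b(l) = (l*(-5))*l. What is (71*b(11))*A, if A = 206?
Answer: -8848730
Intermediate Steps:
b(l) = -5*l² (b(l) = (-5*l)*l = -5*l²)
(71*b(11))*A = (71*(-5*11²))*206 = (71*(-5*121))*206 = (71*(-605))*206 = -42955*206 = -8848730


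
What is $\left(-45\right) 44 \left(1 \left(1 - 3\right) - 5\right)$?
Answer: $13860$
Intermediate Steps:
$\left(-45\right) 44 \left(1 \left(1 - 3\right) - 5\right) = - 1980 \left(1 \left(1 - 3\right) - 5\right) = - 1980 \left(1 \left(-2\right) - 5\right) = - 1980 \left(-2 - 5\right) = \left(-1980\right) \left(-7\right) = 13860$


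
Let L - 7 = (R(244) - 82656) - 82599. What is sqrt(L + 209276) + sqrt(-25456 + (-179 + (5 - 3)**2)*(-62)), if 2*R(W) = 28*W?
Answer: 2*sqrt(11861) + I*sqrt(14606) ≈ 217.82 + 120.86*I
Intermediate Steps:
R(W) = 14*W (R(W) = (28*W)/2 = 14*W)
L = -161832 (L = 7 + ((14*244 - 82656) - 82599) = 7 + ((3416 - 82656) - 82599) = 7 + (-79240 - 82599) = 7 - 161839 = -161832)
sqrt(L + 209276) + sqrt(-25456 + (-179 + (5 - 3)**2)*(-62)) = sqrt(-161832 + 209276) + sqrt(-25456 + (-179 + (5 - 3)**2)*(-62)) = sqrt(47444) + sqrt(-25456 + (-179 + 2**2)*(-62)) = 2*sqrt(11861) + sqrt(-25456 + (-179 + 4)*(-62)) = 2*sqrt(11861) + sqrt(-25456 - 175*(-62)) = 2*sqrt(11861) + sqrt(-25456 + 10850) = 2*sqrt(11861) + sqrt(-14606) = 2*sqrt(11861) + I*sqrt(14606)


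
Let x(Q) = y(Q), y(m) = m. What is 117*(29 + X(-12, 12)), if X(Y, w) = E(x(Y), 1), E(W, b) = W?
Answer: 1989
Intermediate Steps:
x(Q) = Q
X(Y, w) = Y
117*(29 + X(-12, 12)) = 117*(29 - 12) = 117*17 = 1989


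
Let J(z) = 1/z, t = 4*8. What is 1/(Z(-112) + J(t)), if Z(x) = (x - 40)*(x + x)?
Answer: 32/1089537 ≈ 2.9370e-5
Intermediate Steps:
t = 32
Z(x) = 2*x*(-40 + x) (Z(x) = (-40 + x)*(2*x) = 2*x*(-40 + x))
1/(Z(-112) + J(t)) = 1/(2*(-112)*(-40 - 112) + 1/32) = 1/(2*(-112)*(-152) + 1/32) = 1/(34048 + 1/32) = 1/(1089537/32) = 32/1089537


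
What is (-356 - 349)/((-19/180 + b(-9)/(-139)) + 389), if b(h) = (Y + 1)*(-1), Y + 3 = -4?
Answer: -17639100/9729059 ≈ -1.8130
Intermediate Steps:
Y = -7 (Y = -3 - 4 = -7)
b(h) = 6 (b(h) = (-7 + 1)*(-1) = -6*(-1) = 6)
(-356 - 349)/((-19/180 + b(-9)/(-139)) + 389) = (-356 - 349)/((-19/180 + 6/(-139)) + 389) = -705/((-19*1/180 + 6*(-1/139)) + 389) = -705/((-19/180 - 6/139) + 389) = -705/(-3721/25020 + 389) = -705/9729059/25020 = -705*25020/9729059 = -17639100/9729059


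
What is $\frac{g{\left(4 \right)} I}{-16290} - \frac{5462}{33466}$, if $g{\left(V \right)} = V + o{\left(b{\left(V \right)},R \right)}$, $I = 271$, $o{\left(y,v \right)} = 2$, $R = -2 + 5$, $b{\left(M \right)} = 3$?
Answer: $- \frac{11949308}{45430095} \approx -0.26303$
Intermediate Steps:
$R = 3$
$g{\left(V \right)} = 2 + V$ ($g{\left(V \right)} = V + 2 = 2 + V$)
$\frac{g{\left(4 \right)} I}{-16290} - \frac{5462}{33466} = \frac{\left(2 + 4\right) 271}{-16290} - \frac{5462}{33466} = 6 \cdot 271 \left(- \frac{1}{16290}\right) - \frac{2731}{16733} = 1626 \left(- \frac{1}{16290}\right) - \frac{2731}{16733} = - \frac{271}{2715} - \frac{2731}{16733} = - \frac{11949308}{45430095}$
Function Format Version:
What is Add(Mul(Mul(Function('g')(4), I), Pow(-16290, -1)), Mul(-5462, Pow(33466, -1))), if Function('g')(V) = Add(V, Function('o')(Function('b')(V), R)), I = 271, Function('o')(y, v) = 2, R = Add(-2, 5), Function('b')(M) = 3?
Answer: Rational(-11949308, 45430095) ≈ -0.26303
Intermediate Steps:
R = 3
Function('g')(V) = Add(2, V) (Function('g')(V) = Add(V, 2) = Add(2, V))
Add(Mul(Mul(Function('g')(4), I), Pow(-16290, -1)), Mul(-5462, Pow(33466, -1))) = Add(Mul(Mul(Add(2, 4), 271), Pow(-16290, -1)), Mul(-5462, Pow(33466, -1))) = Add(Mul(Mul(6, 271), Rational(-1, 16290)), Mul(-5462, Rational(1, 33466))) = Add(Mul(1626, Rational(-1, 16290)), Rational(-2731, 16733)) = Add(Rational(-271, 2715), Rational(-2731, 16733)) = Rational(-11949308, 45430095)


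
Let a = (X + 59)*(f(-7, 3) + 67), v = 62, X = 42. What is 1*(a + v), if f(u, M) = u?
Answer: 6122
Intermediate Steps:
a = 6060 (a = (42 + 59)*(-7 + 67) = 101*60 = 6060)
1*(a + v) = 1*(6060 + 62) = 1*6122 = 6122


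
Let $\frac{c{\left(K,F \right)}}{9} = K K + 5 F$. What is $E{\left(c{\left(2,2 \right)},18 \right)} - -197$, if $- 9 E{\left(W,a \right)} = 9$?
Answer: $196$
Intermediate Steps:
$c{\left(K,F \right)} = 9 K^{2} + 45 F$ ($c{\left(K,F \right)} = 9 \left(K K + 5 F\right) = 9 \left(K^{2} + 5 F\right) = 9 K^{2} + 45 F$)
$E{\left(W,a \right)} = -1$ ($E{\left(W,a \right)} = \left(- \frac{1}{9}\right) 9 = -1$)
$E{\left(c{\left(2,2 \right)},18 \right)} - -197 = -1 - -197 = -1 + 197 = 196$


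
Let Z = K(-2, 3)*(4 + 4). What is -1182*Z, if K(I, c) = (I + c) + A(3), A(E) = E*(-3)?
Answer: 75648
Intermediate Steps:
A(E) = -3*E
K(I, c) = -9 + I + c (K(I, c) = (I + c) - 3*3 = (I + c) - 9 = -9 + I + c)
Z = -64 (Z = (-9 - 2 + 3)*(4 + 4) = -8*8 = -64)
-1182*Z = -1182*(-64) = 75648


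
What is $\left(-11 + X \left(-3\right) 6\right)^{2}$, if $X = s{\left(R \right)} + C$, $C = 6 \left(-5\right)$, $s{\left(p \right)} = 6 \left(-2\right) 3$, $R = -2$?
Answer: $1385329$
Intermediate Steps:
$s{\left(p \right)} = -36$ ($s{\left(p \right)} = \left(-12\right) 3 = -36$)
$C = -30$
$X = -66$ ($X = -36 - 30 = -66$)
$\left(-11 + X \left(-3\right) 6\right)^{2} = \left(-11 + \left(-66\right) \left(-3\right) 6\right)^{2} = \left(-11 + 198 \cdot 6\right)^{2} = \left(-11 + 1188\right)^{2} = 1177^{2} = 1385329$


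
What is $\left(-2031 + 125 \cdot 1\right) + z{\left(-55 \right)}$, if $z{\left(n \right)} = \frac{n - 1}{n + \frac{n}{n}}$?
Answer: $- \frac{51434}{27} \approx -1905.0$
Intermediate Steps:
$z{\left(n \right)} = \frac{-1 + n}{1 + n}$ ($z{\left(n \right)} = \frac{-1 + n}{n + 1} = \frac{-1 + n}{1 + n}$)
$\left(-2031 + 125 \cdot 1\right) + z{\left(-55 \right)} = \left(-2031 + 125 \cdot 1\right) + \frac{-1 - 55}{1 - 55} = \left(-2031 + 125\right) + \frac{1}{-54} \left(-56\right) = -1906 - - \frac{28}{27} = -1906 + \frac{28}{27} = - \frac{51434}{27}$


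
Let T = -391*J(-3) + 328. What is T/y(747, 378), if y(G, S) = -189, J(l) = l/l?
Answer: ⅓ ≈ 0.33333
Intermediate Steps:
J(l) = 1
T = -63 (T = -391*1 + 328 = -391 + 328 = -63)
T/y(747, 378) = -63/(-189) = -63*(-1/189) = ⅓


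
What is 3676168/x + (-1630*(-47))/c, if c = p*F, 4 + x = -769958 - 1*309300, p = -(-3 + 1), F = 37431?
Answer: -5347861861/2244325329 ≈ -2.3828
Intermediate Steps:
p = 2 (p = -1*(-2) = 2)
x = -1079262 (x = -4 + (-769958 - 1*309300) = -4 + (-769958 - 309300) = -4 - 1079258 = -1079262)
c = 74862 (c = 2*37431 = 74862)
3676168/x + (-1630*(-47))/c = 3676168/(-1079262) - 1630*(-47)/74862 = 3676168*(-1/1079262) + 76610*(1/74862) = -1838084/539631 + 38305/37431 = -5347861861/2244325329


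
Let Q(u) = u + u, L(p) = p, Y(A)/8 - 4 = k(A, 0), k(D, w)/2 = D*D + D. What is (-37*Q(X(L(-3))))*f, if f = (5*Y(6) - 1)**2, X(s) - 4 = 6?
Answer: -9163687140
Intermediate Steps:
k(D, w) = 2*D + 2*D**2 (k(D, w) = 2*(D*D + D) = 2*(D**2 + D) = 2*(D + D**2) = 2*D + 2*D**2)
Y(A) = 32 + 16*A*(1 + A) (Y(A) = 32 + 8*(2*A*(1 + A)) = 32 + 16*A*(1 + A))
X(s) = 10 (X(s) = 4 + 6 = 10)
Q(u) = 2*u
f = 12383361 (f = (5*(32 + 16*6*(1 + 6)) - 1)**2 = (5*(32 + 16*6*7) - 1)**2 = (5*(32 + 672) - 1)**2 = (5*704 - 1)**2 = (3520 - 1)**2 = 3519**2 = 12383361)
(-37*Q(X(L(-3))))*f = -74*10*12383361 = -37*20*12383361 = -740*12383361 = -9163687140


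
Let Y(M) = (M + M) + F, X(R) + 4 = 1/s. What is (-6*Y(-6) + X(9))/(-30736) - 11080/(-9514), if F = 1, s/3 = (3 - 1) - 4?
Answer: 1019899793/877266912 ≈ 1.1626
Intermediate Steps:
s = -6 (s = 3*((3 - 1) - 4) = 3*(2 - 4) = 3*(-2) = -6)
X(R) = -25/6 (X(R) = -4 + 1/(-6) = -4 - ⅙ = -25/6)
Y(M) = 1 + 2*M (Y(M) = (M + M) + 1 = 2*M + 1 = 1 + 2*M)
(-6*Y(-6) + X(9))/(-30736) - 11080/(-9514) = (-6*(1 + 2*(-6)) - 25/6)/(-30736) - 11080/(-9514) = (-6*(1 - 12) - 25/6)*(-1/30736) - 11080*(-1/9514) = (-6*(-11) - 25/6)*(-1/30736) + 5540/4757 = (66 - 25/6)*(-1/30736) + 5540/4757 = (371/6)*(-1/30736) + 5540/4757 = -371/184416 + 5540/4757 = 1019899793/877266912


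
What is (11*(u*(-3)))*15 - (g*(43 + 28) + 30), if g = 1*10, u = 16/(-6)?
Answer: 580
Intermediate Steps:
u = -8/3 (u = 16*(-⅙) = -8/3 ≈ -2.6667)
g = 10
(11*(u*(-3)))*15 - (g*(43 + 28) + 30) = (11*(-8/3*(-3)))*15 - (10*(43 + 28) + 30) = (11*8)*15 - (10*71 + 30) = 88*15 - (710 + 30) = 1320 - 1*740 = 1320 - 740 = 580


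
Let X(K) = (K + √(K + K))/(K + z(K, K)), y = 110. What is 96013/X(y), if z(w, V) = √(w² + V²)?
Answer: 5280715/54 - 96013*√55/54 - 96013*√110/54 + 5280715*√2/54 ≈ 2.0425e+5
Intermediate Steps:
z(w, V) = √(V² + w²)
X(K) = (K + √2*√K)/(K + √2*√(K²)) (X(K) = (K + √(K + K))/(K + √(K² + K²)) = (K + √(2*K))/(K + √(2*K²)) = (K + √2*√K)/(K + √2*√(K²)))
96013/X(y) = 96013/(((110 + √2*√110)/(110 + √2*√(110²)))) = 96013/(((110 + 2*√55)/(110 + √2*√12100))) = 96013/(((110 + 2*√55)/(110 + √2*110))) = 96013/(((110 + 2*√55)/(110 + 110*√2))) = 96013*((110 + 110*√2)/(110 + 2*√55)) = 96013*(110 + 110*√2)/(110 + 2*√55)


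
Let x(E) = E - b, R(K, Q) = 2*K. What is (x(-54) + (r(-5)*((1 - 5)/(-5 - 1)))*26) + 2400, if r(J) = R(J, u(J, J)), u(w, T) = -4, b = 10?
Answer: 6488/3 ≈ 2162.7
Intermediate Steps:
r(J) = 2*J
x(E) = -10 + E (x(E) = E - 1*10 = E - 10 = -10 + E)
(x(-54) + (r(-5)*((1 - 5)/(-5 - 1)))*26) + 2400 = ((-10 - 54) + ((2*(-5))*((1 - 5)/(-5 - 1)))*26) + 2400 = (-64 - (-40)/(-6)*26) + 2400 = (-64 - (-40)*(-1)/6*26) + 2400 = (-64 - 10*2/3*26) + 2400 = (-64 - 20/3*26) + 2400 = (-64 - 520/3) + 2400 = -712/3 + 2400 = 6488/3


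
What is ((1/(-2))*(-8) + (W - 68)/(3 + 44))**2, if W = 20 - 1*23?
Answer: 13689/2209 ≈ 6.1969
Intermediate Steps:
W = -3 (W = 20 - 23 = -3)
((1/(-2))*(-8) + (W - 68)/(3 + 44))**2 = ((1/(-2))*(-8) + (-3 - 68)/(3 + 44))**2 = ((1*(-1/2))*(-8) - 71/47)**2 = (-1/2*(-8) - 71*1/47)**2 = (4 - 71/47)**2 = (117/47)**2 = 13689/2209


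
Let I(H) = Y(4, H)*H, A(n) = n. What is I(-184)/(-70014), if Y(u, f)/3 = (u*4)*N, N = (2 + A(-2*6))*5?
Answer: -73600/11669 ≈ -6.3073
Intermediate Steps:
N = -50 (N = (2 - 2*6)*5 = (2 - 12)*5 = -10*5 = -50)
Y(u, f) = -600*u (Y(u, f) = 3*((u*4)*(-50)) = 3*((4*u)*(-50)) = 3*(-200*u) = -600*u)
I(H) = -2400*H (I(H) = (-600*4)*H = -2400*H)
I(-184)/(-70014) = -2400*(-184)/(-70014) = 441600*(-1/70014) = -73600/11669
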